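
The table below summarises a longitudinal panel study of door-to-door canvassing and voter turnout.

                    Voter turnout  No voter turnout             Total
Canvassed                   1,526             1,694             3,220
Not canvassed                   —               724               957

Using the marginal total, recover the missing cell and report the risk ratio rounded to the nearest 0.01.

1.95

The missing cell is in the unexposed row: 957 − 724 = 233.
So a = 1526, b = 1694, c = 233, d = 724.
RR = [a/(a+b)] / [c/(c+d)] = (1526/3220) / (233/957) = 0.47391/0.24347 = 1.94650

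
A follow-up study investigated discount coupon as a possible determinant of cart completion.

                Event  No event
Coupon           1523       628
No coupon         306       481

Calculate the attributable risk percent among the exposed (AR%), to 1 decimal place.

Cells: a = 1523, b = 628, c = 306, d = 481.
Risk in exposed = 1523/2151 = 0.70804; risk in unexposed = 306/787 = 0.38882.
RR = 0.70804/0.38882 = 1.82101
AR% = (RR − 1)/RR × 100 = (1.82101 − 1)/1.82101 × 100 = 45.0855%

45.1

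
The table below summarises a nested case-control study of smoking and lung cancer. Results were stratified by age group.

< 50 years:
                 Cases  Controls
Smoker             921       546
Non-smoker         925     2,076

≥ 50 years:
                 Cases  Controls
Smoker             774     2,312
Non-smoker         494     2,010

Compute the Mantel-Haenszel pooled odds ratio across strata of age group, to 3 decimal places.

OR_MH = Σ(aᵢdᵢ/nᵢ) / Σ(bᵢcᵢ/nᵢ), where nᵢ is the stratum total.
Stratum 1 (< 50 years): n = 4468; a·d/n = 921·2076/4468 = 427.9311; b·c/n = 546·925/4468 = 113.0372
Stratum 2 (≥ 50 years): n = 5590; a·d/n = 774·2010/5590 = 278.3077; b·c/n = 2312·494/5590 = 204.3163
OR_MH = (427.9311 + 278.3077) / (113.0372 + 204.3163) = 706.2388 / 317.3534 = 2.22540

2.225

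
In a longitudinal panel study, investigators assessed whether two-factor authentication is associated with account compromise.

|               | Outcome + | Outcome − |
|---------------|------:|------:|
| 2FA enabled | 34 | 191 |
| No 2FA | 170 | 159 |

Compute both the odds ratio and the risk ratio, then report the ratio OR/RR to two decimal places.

0.57

Cells: a = 34, b = 191, c = 170, d = 159.
OR = (34·159)/(191·170) = 5406/32470 = 0.16649
Risk in exposed = 34/225 = 0.15111; risk in unexposed = 170/329 = 0.51672; RR = 0.29244
OR/RR = 0.16649 / 0.29244 = 0.56931
The outcome is not rare, so the OR lies further from 1 than the RR.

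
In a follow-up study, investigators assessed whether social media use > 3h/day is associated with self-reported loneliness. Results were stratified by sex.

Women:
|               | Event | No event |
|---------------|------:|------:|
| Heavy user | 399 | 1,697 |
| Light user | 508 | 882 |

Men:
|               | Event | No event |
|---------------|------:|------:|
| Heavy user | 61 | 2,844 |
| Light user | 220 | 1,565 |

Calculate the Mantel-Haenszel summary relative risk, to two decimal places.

RR_MH = Σ(aᵢ·n₀ᵢ/nᵢ) / Σ(cᵢ·n₁ᵢ/nᵢ), with n₁ᵢ = aᵢ+bᵢ (exposed), n₀ᵢ = cᵢ+dᵢ (unexposed), nᵢ = n₁ᵢ+n₀ᵢ.
Stratum 1 (Women): n₁ = 2096, n₀ = 1390, n = 3486; a·n₀/n = 399·1390/3486 = 159.0964; c·n₁/n = 508·2096/3486 = 305.4412
Stratum 2 (Men): n₁ = 2905, n₀ = 1785, n = 4690; a·n₀/n = 61·1785/4690 = 23.2164; c·n₁/n = 220·2905/4690 = 136.2687
RR_MH = (159.0964 + 23.2164) / (305.4412 + 136.2687) = 182.3128 / 441.7099 = 0.41274

0.41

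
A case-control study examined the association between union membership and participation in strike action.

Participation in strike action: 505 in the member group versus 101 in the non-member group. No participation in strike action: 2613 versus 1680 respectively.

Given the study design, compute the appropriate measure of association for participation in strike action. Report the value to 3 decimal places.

3.215

From the description: a = 505, b = 2613, c = 101, d = 1680.
This is a case-control study: participants were sampled on outcome status, so risks in the source population cannot be estimated directly — relative risk is not valid here. The odds ratio is the appropriate measure.
OR = (a·d)/(b·c) = (505 × 1680) / (2613 × 101) = 848400 / 263913 = 3.21470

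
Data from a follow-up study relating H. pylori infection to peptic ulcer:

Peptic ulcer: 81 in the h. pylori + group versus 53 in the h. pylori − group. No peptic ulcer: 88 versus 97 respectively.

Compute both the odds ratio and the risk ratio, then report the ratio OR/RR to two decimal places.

From the description: a = 81, b = 88, c = 53, d = 97.
OR = (81·97)/(88·53) = 7857/4664 = 1.68461
Risk in exposed = 81/169 = 0.47929; risk in unexposed = 53/150 = 0.35333; RR = 1.35648
OR/RR = 1.68461 / 1.35648 = 1.24189
The outcome is not rare, so the OR lies further from 1 than the RR.

1.24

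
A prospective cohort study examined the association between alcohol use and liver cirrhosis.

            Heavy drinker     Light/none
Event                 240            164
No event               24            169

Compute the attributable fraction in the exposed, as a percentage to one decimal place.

Reading the table with exposure as columns: a = 240 (Heavy drinker, case), b = 24 (Heavy drinker, non-case), c = 164 (Light/none, case), d = 169.
Risk in exposed = 240/264 = 0.90909; risk in unexposed = 164/333 = 0.49249.
RR = 0.90909/0.49249 = 1.84590
AR% = (RR − 1)/RR × 100 = (1.84590 − 1)/1.84590 × 100 = 45.8258%

45.8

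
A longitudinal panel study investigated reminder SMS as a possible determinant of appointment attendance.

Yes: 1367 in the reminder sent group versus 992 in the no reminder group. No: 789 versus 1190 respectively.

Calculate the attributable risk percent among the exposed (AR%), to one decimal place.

28.3

From the description: a = 1367, b = 789, c = 992, d = 1190.
Risk in exposed = 1367/2156 = 0.63404; risk in unexposed = 992/2182 = 0.45463.
RR = 0.63404/0.45463 = 1.39464
AR% = (RR − 1)/RR × 100 = (1.39464 − 1)/1.39464 × 100 = 28.2970%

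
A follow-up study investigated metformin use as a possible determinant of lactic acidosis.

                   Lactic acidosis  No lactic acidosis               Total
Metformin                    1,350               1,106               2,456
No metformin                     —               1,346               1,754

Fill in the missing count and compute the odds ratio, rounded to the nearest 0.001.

4.027

The missing cell is in the unexposed row: 1754 − 1346 = 408.
So a = 1350, b = 1106, c = 408, d = 1346.
OR = (a·d)/(b·c) = (1350 × 1346) / (1106 × 408) = 1817100 / 451248 = 4.02683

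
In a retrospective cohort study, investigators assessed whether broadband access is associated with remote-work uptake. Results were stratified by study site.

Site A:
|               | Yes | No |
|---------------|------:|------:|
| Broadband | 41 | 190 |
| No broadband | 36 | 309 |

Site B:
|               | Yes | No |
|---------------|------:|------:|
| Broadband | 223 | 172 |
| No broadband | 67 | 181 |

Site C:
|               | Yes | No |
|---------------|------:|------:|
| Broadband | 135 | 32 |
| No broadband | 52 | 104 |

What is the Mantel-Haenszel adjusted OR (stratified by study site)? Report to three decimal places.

OR_MH = Σ(aᵢdᵢ/nᵢ) / Σ(bᵢcᵢ/nᵢ), where nᵢ is the stratum total.
Stratum 1 (Site A): n = 576; a·d/n = 41·309/576 = 21.9948; b·c/n = 190·36/576 = 11.8750
Stratum 2 (Site B): n = 643; a·d/n = 223·181/643 = 62.7729; b·c/n = 172·67/643 = 17.9222
Stratum 3 (Site C): n = 323; a·d/n = 135·104/323 = 43.4675; b·c/n = 32·52/323 = 5.1517
OR_MH = (21.9948 + 62.7729 + 43.4675) / (11.8750 + 17.9222 + 5.1517) = 128.2352 / 34.9489 = 3.66922

3.669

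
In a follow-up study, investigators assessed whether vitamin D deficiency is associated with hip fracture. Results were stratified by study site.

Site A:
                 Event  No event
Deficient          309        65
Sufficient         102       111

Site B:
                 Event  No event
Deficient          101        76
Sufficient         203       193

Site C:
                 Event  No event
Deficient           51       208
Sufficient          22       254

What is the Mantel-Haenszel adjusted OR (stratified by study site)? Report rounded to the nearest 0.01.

OR_MH = Σ(aᵢdᵢ/nᵢ) / Σ(bᵢcᵢ/nᵢ), where nᵢ is the stratum total.
Stratum 1 (Site A): n = 587; a·d/n = 309·111/587 = 58.4310; b·c/n = 65·102/587 = 11.2947
Stratum 2 (Site B): n = 573; a·d/n = 101·193/573 = 34.0192; b·c/n = 76·203/573 = 26.9250
Stratum 3 (Site C): n = 535; a·d/n = 51·254/535 = 24.2131; b·c/n = 208·22/535 = 8.5533
OR_MH = (58.4310 + 34.0192 + 24.2131) / (11.2947 + 26.9250 + 8.5533) = 116.6633 / 46.7729 = 2.49425

2.49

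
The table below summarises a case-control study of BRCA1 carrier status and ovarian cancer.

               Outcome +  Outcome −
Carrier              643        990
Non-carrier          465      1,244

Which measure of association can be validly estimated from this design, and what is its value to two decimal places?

1.74

Cells: a = 643, b = 990, c = 465, d = 1244.
This is a case-control study: participants were sampled on outcome status, so risks in the source population cannot be estimated directly — relative risk is not valid here. The odds ratio is the appropriate measure.
OR = (a·d)/(b·c) = (643 × 1244) / (990 × 465) = 799892 / 460350 = 1.73757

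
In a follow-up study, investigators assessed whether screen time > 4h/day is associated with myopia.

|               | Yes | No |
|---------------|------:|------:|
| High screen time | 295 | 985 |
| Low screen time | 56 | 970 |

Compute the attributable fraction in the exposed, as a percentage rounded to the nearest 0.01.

Cells: a = 295, b = 985, c = 56, d = 970.
Risk in exposed = 295/1280 = 0.23047; risk in unexposed = 56/1026 = 0.05458.
RR = 0.23047/0.05458 = 4.22252
AR% = (RR − 1)/RR × 100 = (4.22252 − 1)/4.22252 × 100 = 76.3174%

76.32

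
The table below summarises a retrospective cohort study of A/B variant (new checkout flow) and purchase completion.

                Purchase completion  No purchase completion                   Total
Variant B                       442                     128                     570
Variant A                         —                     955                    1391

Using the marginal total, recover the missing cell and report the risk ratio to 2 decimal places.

2.47

The missing cell is in the unexposed row: 1391 − 955 = 436.
So a = 442, b = 128, c = 436, d = 955.
RR = [a/(a+b)] / [c/(c+d)] = (442/570) / (436/1391) = 0.77544/0.31344 = 2.47393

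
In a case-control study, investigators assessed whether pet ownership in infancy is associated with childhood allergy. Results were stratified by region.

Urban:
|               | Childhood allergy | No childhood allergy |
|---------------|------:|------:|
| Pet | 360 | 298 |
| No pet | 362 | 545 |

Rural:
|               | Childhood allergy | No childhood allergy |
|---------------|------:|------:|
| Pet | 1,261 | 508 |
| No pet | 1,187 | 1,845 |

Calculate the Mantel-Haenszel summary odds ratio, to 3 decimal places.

3.136

OR_MH = Σ(aᵢdᵢ/nᵢ) / Σ(bᵢcᵢ/nᵢ), where nᵢ is the stratum total.
Stratum 1 (Urban): n = 1565; a·d/n = 360·545/1565 = 125.3674; b·c/n = 298·362/1565 = 68.9304
Stratum 2 (Rural): n = 4801; a·d/n = 1261·1845/4801 = 484.5959; b·c/n = 508·1187/4801 = 125.5980
OR_MH = (125.3674 + 484.5959) / (68.9304 + 125.5980) = 609.9633 / 194.5284 = 3.13560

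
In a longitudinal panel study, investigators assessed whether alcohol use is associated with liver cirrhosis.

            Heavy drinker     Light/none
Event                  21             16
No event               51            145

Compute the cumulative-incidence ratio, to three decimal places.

2.935

Reading the table with exposure as columns: a = 21 (Heavy drinker, case), b = 51 (Heavy drinker, non-case), c = 16 (Light/none, case), d = 145.
Risk in exposed = 21/72 = 0.29167; risk in unexposed = 16/161 = 0.09938.
RR = 0.29167 / 0.09938 = 2.93490
The risk among the exposed is 2.93 times that among the unexposed.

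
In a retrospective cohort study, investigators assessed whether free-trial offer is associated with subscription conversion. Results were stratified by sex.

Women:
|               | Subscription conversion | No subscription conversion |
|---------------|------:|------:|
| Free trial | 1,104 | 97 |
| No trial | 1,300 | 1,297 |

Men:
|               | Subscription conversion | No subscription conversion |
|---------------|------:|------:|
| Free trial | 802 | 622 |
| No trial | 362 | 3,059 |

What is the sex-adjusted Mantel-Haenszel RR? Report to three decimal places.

RR_MH = Σ(aᵢ·n₀ᵢ/nᵢ) / Σ(cᵢ·n₁ᵢ/nᵢ), with n₁ᵢ = aᵢ+bᵢ (exposed), n₀ᵢ = cᵢ+dᵢ (unexposed), nᵢ = n₁ᵢ+n₀ᵢ.
Stratum 1 (Women): n₁ = 1201, n₀ = 2597, n = 3798; a·n₀/n = 1104·2597/3798 = 754.8942; c·n₁/n = 1300·1201/3798 = 411.0848
Stratum 2 (Men): n₁ = 1424, n₀ = 3421, n = 4845; a·n₀/n = 802·3421/4845 = 566.2832; c·n₁/n = 362·1424/4845 = 106.3959
RR_MH = (754.8942 + 566.2832) / (411.0848 + 106.3959) = 1321.1773 / 517.4807 = 2.55310

2.553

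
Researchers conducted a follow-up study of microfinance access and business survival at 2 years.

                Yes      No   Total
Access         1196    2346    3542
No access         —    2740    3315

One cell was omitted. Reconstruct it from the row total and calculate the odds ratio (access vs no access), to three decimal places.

The missing cell is in the unexposed row: 3315 − 2740 = 575.
So a = 1196, b = 2346, c = 575, d = 2740.
OR = (a·d)/(b·c) = (1196 × 2740) / (2346 × 575) = 3277040 / 1348950 = 2.42933

2.429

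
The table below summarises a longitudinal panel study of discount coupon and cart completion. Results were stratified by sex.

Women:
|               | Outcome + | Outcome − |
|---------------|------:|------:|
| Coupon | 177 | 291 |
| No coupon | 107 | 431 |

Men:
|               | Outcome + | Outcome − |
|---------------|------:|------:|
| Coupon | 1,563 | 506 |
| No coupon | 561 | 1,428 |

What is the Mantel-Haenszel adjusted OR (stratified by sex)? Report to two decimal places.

OR_MH = Σ(aᵢdᵢ/nᵢ) / Σ(bᵢcᵢ/nᵢ), where nᵢ is the stratum total.
Stratum 1 (Women): n = 1006; a·d/n = 177·431/1006 = 75.8320; b·c/n = 291·107/1006 = 30.9513
Stratum 2 (Men): n = 4058; a·d/n = 1563·1428/4058 = 550.0158; b·c/n = 506·561/4058 = 69.9522
OR_MH = (75.8320 + 550.0158) / (30.9513 + 69.9522) = 625.8478 / 100.9035 = 6.20244

6.20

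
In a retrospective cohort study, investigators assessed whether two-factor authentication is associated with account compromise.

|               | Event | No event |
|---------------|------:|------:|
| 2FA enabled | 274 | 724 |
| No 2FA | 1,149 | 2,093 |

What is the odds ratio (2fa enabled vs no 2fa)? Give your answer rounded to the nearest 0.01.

Cells: a = 274, b = 724, c = 1149, d = 2093.
OR = (a·d)/(b·c) = (274 × 2093) / (724 × 1149) = 573482 / 831876 = 0.68938
Exposure is associated with lower odds of account compromise (OR = 0.69 < 1).

0.69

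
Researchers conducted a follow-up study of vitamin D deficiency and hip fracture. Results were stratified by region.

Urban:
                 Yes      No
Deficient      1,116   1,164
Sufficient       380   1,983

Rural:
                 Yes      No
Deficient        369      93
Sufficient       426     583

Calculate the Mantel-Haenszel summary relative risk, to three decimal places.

2.563

RR_MH = Σ(aᵢ·n₀ᵢ/nᵢ) / Σ(cᵢ·n₁ᵢ/nᵢ), with n₁ᵢ = aᵢ+bᵢ (exposed), n₀ᵢ = cᵢ+dᵢ (unexposed), nᵢ = n₁ᵢ+n₀ᵢ.
Stratum 1 (Urban): n₁ = 2280, n₀ = 2363, n = 4643; a·n₀/n = 1116·2363/4643 = 567.9750; c·n₁/n = 380·2280/4643 = 186.6035
Stratum 2 (Rural): n₁ = 462, n₀ = 1009, n = 1471; a·n₀/n = 369·1009/1471 = 253.1074; c·n₁/n = 426·462/1471 = 133.7947
RR_MH = (567.9750 + 253.1074) / (186.6035 + 133.7947) = 821.0824 / 320.3982 = 2.56269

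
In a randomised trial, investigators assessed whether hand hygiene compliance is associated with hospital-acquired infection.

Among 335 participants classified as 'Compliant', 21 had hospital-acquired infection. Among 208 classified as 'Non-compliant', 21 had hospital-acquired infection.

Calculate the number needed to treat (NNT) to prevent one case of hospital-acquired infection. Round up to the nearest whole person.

27

Risk in treated group = 21/335 = 0.06269; risk in control = 21/208 = 0.10096.
Absolute risk reduction = 0.10096 − 0.06269 = 0.03827
NNT = 1 / ARR = 1 / 0.03827 = 26.127 → round up → 27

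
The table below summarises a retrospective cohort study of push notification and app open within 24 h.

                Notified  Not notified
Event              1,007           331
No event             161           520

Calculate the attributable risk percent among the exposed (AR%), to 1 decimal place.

Reading the table with exposure as columns: a = 1007 (Notified, case), b = 161 (Notified, non-case), c = 331 (Not notified, case), d = 520.
Risk in exposed = 1007/1168 = 0.86216; risk in unexposed = 331/851 = 0.38895.
RR = 0.86216/0.38895 = 2.21660
AR% = (RR − 1)/RR × 100 = (2.21660 − 1)/2.21660 × 100 = 54.8860%

54.9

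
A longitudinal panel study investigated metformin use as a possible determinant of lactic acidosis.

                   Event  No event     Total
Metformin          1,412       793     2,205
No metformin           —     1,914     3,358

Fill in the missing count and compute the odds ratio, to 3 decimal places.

2.360

The missing cell is in the unexposed row: 3358 − 1914 = 1444.
So a = 1412, b = 793, c = 1444, d = 1914.
OR = (a·d)/(b·c) = (1412 × 1914) / (793 × 1444) = 2702568 / 1145092 = 2.36013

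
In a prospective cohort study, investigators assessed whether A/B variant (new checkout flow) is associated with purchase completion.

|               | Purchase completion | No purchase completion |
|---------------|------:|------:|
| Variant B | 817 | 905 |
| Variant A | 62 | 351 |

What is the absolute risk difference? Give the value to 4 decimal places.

Cells: a = 817, b = 905, c = 62, d = 351.
Risk in exposed = 817/1722 = 0.474448; risk in unexposed = 62/413 = 0.150121.
Risk difference = 0.474448 − 0.150121 = 0.324327

0.3243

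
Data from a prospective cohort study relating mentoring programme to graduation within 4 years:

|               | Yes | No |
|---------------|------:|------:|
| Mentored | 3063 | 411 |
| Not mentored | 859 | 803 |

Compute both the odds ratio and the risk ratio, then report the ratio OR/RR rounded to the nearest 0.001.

4.084

Cells: a = 3063, b = 411, c = 859, d = 803.
OR = (3063·803)/(411·859) = 2459589/353049 = 6.96671
Risk in exposed = 3063/3474 = 0.88169; risk in unexposed = 859/1662 = 0.51685; RR = 1.70591
OR/RR = 6.96671 / 1.70591 = 4.08388
The outcome is not rare, so the OR lies further from 1 than the RR.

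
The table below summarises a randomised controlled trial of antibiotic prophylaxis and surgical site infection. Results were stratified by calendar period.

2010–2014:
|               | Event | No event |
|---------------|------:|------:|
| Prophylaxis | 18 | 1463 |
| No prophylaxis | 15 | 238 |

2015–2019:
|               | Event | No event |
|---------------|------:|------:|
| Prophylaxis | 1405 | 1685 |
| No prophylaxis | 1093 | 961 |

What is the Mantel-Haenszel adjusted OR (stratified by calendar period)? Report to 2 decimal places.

0.71

OR_MH = Σ(aᵢdᵢ/nᵢ) / Σ(bᵢcᵢ/nᵢ), where nᵢ is the stratum total.
Stratum 1 (2010–2014): n = 1734; a·d/n = 18·238/1734 = 2.4706; b·c/n = 1463·15/1734 = 12.6557
Stratum 2 (2015–2019): n = 5144; a·d/n = 1405·961/5144 = 262.4815; b·c/n = 1685·1093/5144 = 358.0297
OR_MH = (2.4706 + 262.4815) / (12.6557 + 358.0297) = 264.9521 / 370.6855 = 0.71476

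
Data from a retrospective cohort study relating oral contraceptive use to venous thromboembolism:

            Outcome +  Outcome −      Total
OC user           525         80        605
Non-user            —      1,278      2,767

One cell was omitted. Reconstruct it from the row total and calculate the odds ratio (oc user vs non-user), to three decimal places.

The missing cell is in the unexposed row: 2767 − 1278 = 1489.
So a = 525, b = 80, c = 1489, d = 1278.
OR = (a·d)/(b·c) = (525 × 1278) / (80 × 1489) = 670950 / 119120 = 5.63256

5.633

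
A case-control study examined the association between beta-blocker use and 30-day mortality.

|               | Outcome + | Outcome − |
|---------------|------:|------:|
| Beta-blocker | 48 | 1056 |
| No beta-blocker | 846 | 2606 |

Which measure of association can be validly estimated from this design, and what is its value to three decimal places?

0.140

Cells: a = 48, b = 1056, c = 846, d = 2606.
This is a case-control study: participants were sampled on outcome status, so risks in the source population cannot be estimated directly — relative risk is not valid here. The odds ratio is the appropriate measure.
OR = (a·d)/(b·c) = (48 × 2606) / (1056 × 846) = 125088 / 893376 = 0.14002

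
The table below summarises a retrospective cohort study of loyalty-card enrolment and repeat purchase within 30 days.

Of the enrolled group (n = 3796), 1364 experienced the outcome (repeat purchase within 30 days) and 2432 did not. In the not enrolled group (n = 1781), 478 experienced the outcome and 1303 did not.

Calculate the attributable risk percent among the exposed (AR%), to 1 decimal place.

25.3

From the description: a = 1364, b = 2432, c = 478, d = 1303.
Risk in exposed = 1364/3796 = 0.35933; risk in unexposed = 478/1781 = 0.26839.
RR = 0.35933/0.26839 = 1.33883
AR% = (RR − 1)/RR × 100 = (1.33883 − 1)/1.33883 × 100 = 25.3077%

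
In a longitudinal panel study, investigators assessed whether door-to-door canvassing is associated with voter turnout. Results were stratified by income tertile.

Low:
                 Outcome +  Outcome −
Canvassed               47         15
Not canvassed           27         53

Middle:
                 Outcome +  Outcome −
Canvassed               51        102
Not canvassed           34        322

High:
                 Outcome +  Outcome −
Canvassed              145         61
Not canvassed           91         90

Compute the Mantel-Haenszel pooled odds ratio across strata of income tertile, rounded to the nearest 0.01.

3.48

OR_MH = Σ(aᵢdᵢ/nᵢ) / Σ(bᵢcᵢ/nᵢ), where nᵢ is the stratum total.
Stratum 1 (Low): n = 142; a·d/n = 47·53/142 = 17.5423; b·c/n = 15·27/142 = 2.8521
Stratum 2 (Middle): n = 509; a·d/n = 51·322/509 = 32.2633; b·c/n = 102·34/509 = 6.8134
Stratum 3 (High): n = 387; a·d/n = 145·90/387 = 33.7209; b·c/n = 61·91/387 = 14.3437
OR_MH = (17.5423 + 32.2633 + 33.7209) / (2.8521 + 6.8134 + 14.3437) = 83.5264 / 24.0091 = 3.47894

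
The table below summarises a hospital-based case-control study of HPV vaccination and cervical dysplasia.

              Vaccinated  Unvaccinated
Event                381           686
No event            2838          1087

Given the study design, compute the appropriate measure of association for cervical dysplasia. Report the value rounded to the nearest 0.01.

Reading the table with exposure as columns: a = 381 (Vaccinated, case), b = 2838 (Vaccinated, non-case), c = 686 (Unvaccinated, case), d = 1087.
This is a hospital-based case-control study: participants were sampled on outcome status, so risks in the source population cannot be estimated directly — relative risk is not valid here. The odds ratio is the appropriate measure.
OR = (a·d)/(b·c) = (381 × 1087) / (2838 × 686) = 414147 / 1946868 = 0.21272

0.21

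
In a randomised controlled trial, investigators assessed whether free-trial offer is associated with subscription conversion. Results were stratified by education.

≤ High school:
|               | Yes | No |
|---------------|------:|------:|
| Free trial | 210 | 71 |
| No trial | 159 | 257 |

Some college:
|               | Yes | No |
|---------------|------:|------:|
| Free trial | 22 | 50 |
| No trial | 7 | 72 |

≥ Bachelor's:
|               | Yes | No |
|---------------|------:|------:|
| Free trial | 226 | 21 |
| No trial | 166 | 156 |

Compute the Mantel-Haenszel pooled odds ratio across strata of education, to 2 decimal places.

OR_MH = Σ(aᵢdᵢ/nᵢ) / Σ(bᵢcᵢ/nᵢ), where nᵢ is the stratum total.
Stratum 1 (≤ High school): n = 697; a·d/n = 210·257/697 = 77.4319; b·c/n = 71·159/697 = 16.1966
Stratum 2 (Some college): n = 151; a·d/n = 22·72/151 = 10.4901; b·c/n = 50·7/151 = 2.3179
Stratum 3 (≥ Bachelor's): n = 569; a·d/n = 226·156/569 = 61.9613; b·c/n = 21·166/569 = 6.1265
OR_MH = (77.4319 + 10.4901 + 61.9613) / (16.1966 + 2.3179 + 6.1265) = 149.8833 / 24.6410 = 6.08268

6.08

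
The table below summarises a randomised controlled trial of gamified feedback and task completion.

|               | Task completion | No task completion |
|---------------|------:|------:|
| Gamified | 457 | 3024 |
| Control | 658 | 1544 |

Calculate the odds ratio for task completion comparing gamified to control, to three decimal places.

Cells: a = 457, b = 3024, c = 658, d = 1544.
OR = (a·d)/(b·c) = (457 × 1544) / (3024 × 658) = 705608 / 1989792 = 0.35461
Exposure is associated with lower odds of task completion (OR = 0.35 < 1).

0.355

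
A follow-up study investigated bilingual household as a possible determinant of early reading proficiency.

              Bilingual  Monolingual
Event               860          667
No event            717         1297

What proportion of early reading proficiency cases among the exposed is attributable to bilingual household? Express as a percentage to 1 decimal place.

37.7

Reading the table with exposure as columns: a = 860 (Bilingual, case), b = 717 (Bilingual, non-case), c = 667 (Monolingual, case), d = 1297.
Risk in exposed = 860/1577 = 0.54534; risk in unexposed = 667/1964 = 0.33961.
RR = 0.54534/0.33961 = 1.60577
AR% = (RR − 1)/RR × 100 = (1.60577 − 1)/1.60577 × 100 = 37.7244%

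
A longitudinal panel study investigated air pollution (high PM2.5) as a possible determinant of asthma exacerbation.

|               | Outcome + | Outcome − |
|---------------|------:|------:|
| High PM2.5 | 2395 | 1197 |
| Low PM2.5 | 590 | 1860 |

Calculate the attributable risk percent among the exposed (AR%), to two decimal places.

63.88

Cells: a = 2395, b = 1197, c = 590, d = 1860.
Risk in exposed = 2395/3592 = 0.66676; risk in unexposed = 590/2450 = 0.24082.
RR = 0.66676/0.24082 = 2.76875
AR% = (RR − 1)/RR × 100 = (2.76875 − 1)/2.76875 × 100 = 63.8826%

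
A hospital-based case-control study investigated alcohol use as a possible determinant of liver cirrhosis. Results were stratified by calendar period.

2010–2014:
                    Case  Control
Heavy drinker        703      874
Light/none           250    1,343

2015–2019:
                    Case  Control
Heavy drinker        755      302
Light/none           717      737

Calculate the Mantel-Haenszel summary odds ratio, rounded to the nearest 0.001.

OR_MH = Σ(aᵢdᵢ/nᵢ) / Σ(bᵢcᵢ/nᵢ), where nᵢ is the stratum total.
Stratum 1 (2010–2014): n = 3170; a·d/n = 703·1343/3170 = 297.8325; b·c/n = 874·250/3170 = 68.9274
Stratum 2 (2015–2019): n = 2511; a·d/n = 755·737/2511 = 221.5990; b·c/n = 302·717/2511 = 86.2342
OR_MH = (297.8325 + 221.5990) / (68.9274 + 86.2342) = 519.4315 / 155.1616 = 3.34768

3.348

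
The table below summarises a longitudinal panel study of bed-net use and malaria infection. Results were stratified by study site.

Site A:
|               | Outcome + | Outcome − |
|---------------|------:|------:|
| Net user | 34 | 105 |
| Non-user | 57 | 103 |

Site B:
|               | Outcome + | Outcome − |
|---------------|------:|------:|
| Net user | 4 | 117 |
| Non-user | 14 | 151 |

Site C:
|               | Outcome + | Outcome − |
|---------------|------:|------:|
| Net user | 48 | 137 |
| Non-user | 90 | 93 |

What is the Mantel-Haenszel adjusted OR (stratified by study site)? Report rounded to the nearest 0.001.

0.438

OR_MH = Σ(aᵢdᵢ/nᵢ) / Σ(bᵢcᵢ/nᵢ), where nᵢ is the stratum total.
Stratum 1 (Site A): n = 299; a·d/n = 34·103/299 = 11.7124; b·c/n = 105·57/299 = 20.0167
Stratum 2 (Site B): n = 286; a·d/n = 4·151/286 = 2.1119; b·c/n = 117·14/286 = 5.7273
Stratum 3 (Site C): n = 368; a·d/n = 48·93/368 = 12.1304; b·c/n = 137·90/368 = 33.5054
OR_MH = (11.7124 + 2.1119 + 12.1304) / (20.0167 + 5.7273 + 33.5054) = 25.9547 / 59.2494 = 0.43806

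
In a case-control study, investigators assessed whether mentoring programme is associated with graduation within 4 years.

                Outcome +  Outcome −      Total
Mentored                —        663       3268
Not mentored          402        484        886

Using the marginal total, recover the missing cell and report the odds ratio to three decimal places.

4.731

The missing cell is in the exposed row: 3268 − 663 = 2605.
So a = 2605, b = 663, c = 402, d = 484.
OR = (a·d)/(b·c) = (2605 × 484) / (663 × 402) = 1260820 / 266526 = 4.73057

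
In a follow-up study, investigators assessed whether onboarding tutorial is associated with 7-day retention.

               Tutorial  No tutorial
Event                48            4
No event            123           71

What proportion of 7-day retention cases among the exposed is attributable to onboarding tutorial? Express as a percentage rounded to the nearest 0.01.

Reading the table with exposure as columns: a = 48 (Tutorial, case), b = 123 (Tutorial, non-case), c = 4 (No tutorial, case), d = 71.
Risk in exposed = 48/171 = 0.28070; risk in unexposed = 4/75 = 0.05333.
RR = 0.28070/0.05333 = 5.26316
AR% = (RR − 1)/RR × 100 = (5.26316 − 1)/5.26316 × 100 = 81.0000%

81.00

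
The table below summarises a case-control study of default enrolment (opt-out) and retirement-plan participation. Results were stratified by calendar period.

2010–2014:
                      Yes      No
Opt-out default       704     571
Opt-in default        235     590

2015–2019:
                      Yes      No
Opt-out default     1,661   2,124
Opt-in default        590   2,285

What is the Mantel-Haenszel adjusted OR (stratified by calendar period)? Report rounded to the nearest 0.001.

OR_MH = Σ(aᵢdᵢ/nᵢ) / Σ(bᵢcᵢ/nᵢ), where nᵢ is the stratum total.
Stratum 1 (2010–2014): n = 2100; a·d/n = 704·590/2100 = 197.7905; b·c/n = 571·235/2100 = 63.8976
Stratum 2 (2015–2019): n = 6660; a·d/n = 1661·2285/6660 = 569.8776; b·c/n = 2124·590/6660 = 188.1622
OR_MH = (197.7905 + 569.8776) / (63.8976 + 188.1622) = 767.6681 / 252.0598 = 3.04558

3.046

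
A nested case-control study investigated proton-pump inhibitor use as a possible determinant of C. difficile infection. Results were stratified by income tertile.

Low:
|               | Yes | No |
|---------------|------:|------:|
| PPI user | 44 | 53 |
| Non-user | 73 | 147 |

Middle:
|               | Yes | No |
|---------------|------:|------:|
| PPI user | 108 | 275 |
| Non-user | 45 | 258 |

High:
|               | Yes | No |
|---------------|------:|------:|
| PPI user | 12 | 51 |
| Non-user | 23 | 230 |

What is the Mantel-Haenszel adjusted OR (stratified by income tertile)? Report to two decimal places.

2.05

OR_MH = Σ(aᵢdᵢ/nᵢ) / Σ(bᵢcᵢ/nᵢ), where nᵢ is the stratum total.
Stratum 1 (Low): n = 317; a·d/n = 44·147/317 = 20.4038; b·c/n = 53·73/317 = 12.2050
Stratum 2 (Middle): n = 686; a·d/n = 108·258/686 = 40.6181; b·c/n = 275·45/686 = 18.0394
Stratum 3 (High): n = 316; a·d/n = 12·230/316 = 8.7342; b·c/n = 51·23/316 = 3.7120
OR_MH = (20.4038 + 40.6181 + 8.7342) / (12.2050 + 18.0394 + 3.7120) = 69.7560 / 33.9564 = 2.05428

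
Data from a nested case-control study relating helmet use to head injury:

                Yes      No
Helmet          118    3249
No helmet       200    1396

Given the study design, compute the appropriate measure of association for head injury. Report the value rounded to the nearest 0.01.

Cells: a = 118, b = 3249, c = 200, d = 1396.
This is a nested case-control study: participants were sampled on outcome status, so risks in the source population cannot be estimated directly — relative risk is not valid here. The odds ratio is the appropriate measure.
OR = (a·d)/(b·c) = (118 × 1396) / (3249 × 200) = 164728 / 649800 = 0.25351

0.25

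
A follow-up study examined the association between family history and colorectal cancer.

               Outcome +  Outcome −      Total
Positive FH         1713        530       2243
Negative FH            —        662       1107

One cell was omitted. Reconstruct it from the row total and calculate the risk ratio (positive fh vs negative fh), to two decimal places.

The missing cell is in the unexposed row: 1107 − 662 = 445.
So a = 1713, b = 530, c = 445, d = 662.
RR = [a/(a+b)] / [c/(c+d)] = (1713/2243) / (445/1107) = 0.76371/0.40199 = 1.89983

1.90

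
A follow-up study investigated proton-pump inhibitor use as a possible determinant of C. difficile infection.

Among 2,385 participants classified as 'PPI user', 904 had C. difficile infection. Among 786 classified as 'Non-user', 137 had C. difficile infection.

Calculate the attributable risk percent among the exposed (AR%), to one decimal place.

From the description: a = 904, b = 1481, c = 137, d = 649.
Risk in exposed = 904/2385 = 0.37904; risk in unexposed = 137/786 = 0.17430.
RR = 0.37904/0.17430 = 2.17461
AR% = (RR − 1)/RR × 100 = (2.17461 − 1)/2.17461 × 100 = 54.0148%

54.0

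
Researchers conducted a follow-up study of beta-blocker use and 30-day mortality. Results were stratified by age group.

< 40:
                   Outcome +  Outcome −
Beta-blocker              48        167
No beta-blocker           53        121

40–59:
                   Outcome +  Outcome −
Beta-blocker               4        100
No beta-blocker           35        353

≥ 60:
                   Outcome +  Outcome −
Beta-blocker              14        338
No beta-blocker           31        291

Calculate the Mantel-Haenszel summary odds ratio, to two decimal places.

OR_MH = Σ(aᵢdᵢ/nᵢ) / Σ(bᵢcᵢ/nᵢ), where nᵢ is the stratum total.
Stratum 1 (< 40): n = 389; a·d/n = 48·121/389 = 14.9306; b·c/n = 167·53/389 = 22.7532
Stratum 2 (40–59): n = 492; a·d/n = 4·353/492 = 2.8699; b·c/n = 100·35/492 = 7.1138
Stratum 3 (≥ 60): n = 674; a·d/n = 14·291/674 = 6.0445; b·c/n = 338·31/674 = 15.5460
OR_MH = (14.9306 + 2.8699 + 6.0445) / (22.7532 + 7.1138 + 15.5460) = 23.8450 / 45.4130 = 0.52507

0.53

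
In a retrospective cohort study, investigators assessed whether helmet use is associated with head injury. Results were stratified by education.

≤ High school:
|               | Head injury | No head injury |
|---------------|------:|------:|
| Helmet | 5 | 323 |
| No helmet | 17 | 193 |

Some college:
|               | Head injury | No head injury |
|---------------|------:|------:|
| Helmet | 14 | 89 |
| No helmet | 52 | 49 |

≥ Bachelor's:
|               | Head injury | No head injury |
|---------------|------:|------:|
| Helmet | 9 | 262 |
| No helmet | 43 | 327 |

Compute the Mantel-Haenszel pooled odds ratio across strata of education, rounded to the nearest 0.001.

0.193

OR_MH = Σ(aᵢdᵢ/nᵢ) / Σ(bᵢcᵢ/nᵢ), where nᵢ is the stratum total.
Stratum 1 (≤ High school): n = 538; a·d/n = 5·193/538 = 1.7937; b·c/n = 323·17/538 = 10.2063
Stratum 2 (Some college): n = 204; a·d/n = 14·49/204 = 3.3627; b·c/n = 89·52/204 = 22.6863
Stratum 3 (≥ Bachelor's): n = 641; a·d/n = 9·327/641 = 4.5913; b·c/n = 262·43/641 = 17.5757
OR_MH = (1.7937 + 3.3627 + 4.5913) / (10.2063 + 22.6863 + 17.5757) = 9.7477 / 50.4683 = 0.19314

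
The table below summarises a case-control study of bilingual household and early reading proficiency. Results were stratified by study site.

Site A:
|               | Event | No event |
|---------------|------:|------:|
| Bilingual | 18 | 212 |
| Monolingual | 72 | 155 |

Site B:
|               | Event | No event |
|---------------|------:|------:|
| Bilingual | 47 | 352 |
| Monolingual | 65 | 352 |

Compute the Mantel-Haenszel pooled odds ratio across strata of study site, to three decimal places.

0.429

OR_MH = Σ(aᵢdᵢ/nᵢ) / Σ(bᵢcᵢ/nᵢ), where nᵢ is the stratum total.
Stratum 1 (Site A): n = 457; a·d/n = 18·155/457 = 6.1050; b·c/n = 212·72/457 = 33.4004
Stratum 2 (Site B): n = 816; a·d/n = 47·352/816 = 20.2745; b·c/n = 352·65/816 = 28.0392
OR_MH = (6.1050 + 20.2745) / (33.4004 + 28.0392) = 26.3795 / 61.4397 = 0.42936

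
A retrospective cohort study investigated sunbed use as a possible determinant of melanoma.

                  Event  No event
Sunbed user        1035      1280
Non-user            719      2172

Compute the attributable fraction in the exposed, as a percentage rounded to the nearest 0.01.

Cells: a = 1035, b = 1280, c = 719, d = 2172.
Risk in exposed = 1035/2315 = 0.44708; risk in unexposed = 719/2891 = 0.24870.
RR = 0.44708/0.24870 = 1.79766
AR% = (RR − 1)/RR × 100 = (1.79766 − 1)/1.79766 × 100 = 44.3723%

44.37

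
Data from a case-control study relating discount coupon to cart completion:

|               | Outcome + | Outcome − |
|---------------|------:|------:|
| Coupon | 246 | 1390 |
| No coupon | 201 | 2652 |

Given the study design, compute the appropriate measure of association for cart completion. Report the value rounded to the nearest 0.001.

Cells: a = 246, b = 1390, c = 201, d = 2652.
This is a case-control study: participants were sampled on outcome status, so risks in the source population cannot be estimated directly — relative risk is not valid here. The odds ratio is the appropriate measure.
OR = (a·d)/(b·c) = (246 × 2652) / (1390 × 201) = 652392 / 279390 = 2.33506

2.335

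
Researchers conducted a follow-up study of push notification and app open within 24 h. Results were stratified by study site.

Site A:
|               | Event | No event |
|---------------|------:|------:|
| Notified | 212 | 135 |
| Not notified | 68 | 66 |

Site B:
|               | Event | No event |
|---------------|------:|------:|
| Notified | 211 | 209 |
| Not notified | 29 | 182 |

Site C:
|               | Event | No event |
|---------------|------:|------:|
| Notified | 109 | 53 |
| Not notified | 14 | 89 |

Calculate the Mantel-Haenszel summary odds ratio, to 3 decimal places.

OR_MH = Σ(aᵢdᵢ/nᵢ) / Σ(bᵢcᵢ/nᵢ), where nᵢ is the stratum total.
Stratum 1 (Site A): n = 481; a·d/n = 212·66/481 = 29.0894; b·c/n = 135·68/481 = 19.0852
Stratum 2 (Site B): n = 631; a·d/n = 211·182/631 = 60.8590; b·c/n = 209·29/631 = 9.6054
Stratum 3 (Site C): n = 265; a·d/n = 109·89/265 = 36.6075; b·c/n = 53·14/265 = 2.8000
OR_MH = (29.0894 + 60.8590 + 36.6075) / (19.0852 + 9.6054 + 2.8000) = 126.5559 / 31.4906 = 4.01884

4.019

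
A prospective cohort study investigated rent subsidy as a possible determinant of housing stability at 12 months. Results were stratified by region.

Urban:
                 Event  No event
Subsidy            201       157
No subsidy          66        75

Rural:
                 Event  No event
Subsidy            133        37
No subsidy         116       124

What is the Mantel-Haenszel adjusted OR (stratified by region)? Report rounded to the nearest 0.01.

2.26

OR_MH = Σ(aᵢdᵢ/nᵢ) / Σ(bᵢcᵢ/nᵢ), where nᵢ is the stratum total.
Stratum 1 (Urban): n = 499; a·d/n = 201·75/499 = 30.2104; b·c/n = 157·66/499 = 20.7655
Stratum 2 (Rural): n = 410; a·d/n = 133·124/410 = 40.2244; b·c/n = 37·116/410 = 10.4683
OR_MH = (30.2104 + 40.2244) / (20.7655 + 10.4683) = 70.4348 / 31.2338 = 2.25508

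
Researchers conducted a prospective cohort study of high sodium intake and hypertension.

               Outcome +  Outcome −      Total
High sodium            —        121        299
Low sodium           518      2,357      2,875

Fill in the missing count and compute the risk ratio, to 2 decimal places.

3.30

The missing cell is in the exposed row: 299 − 121 = 178.
So a = 178, b = 121, c = 518, d = 2357.
RR = [a/(a+b)] / [c/(c+d)] = (178/299) / (518/2875) = 0.59532/0.18017 = 3.30413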